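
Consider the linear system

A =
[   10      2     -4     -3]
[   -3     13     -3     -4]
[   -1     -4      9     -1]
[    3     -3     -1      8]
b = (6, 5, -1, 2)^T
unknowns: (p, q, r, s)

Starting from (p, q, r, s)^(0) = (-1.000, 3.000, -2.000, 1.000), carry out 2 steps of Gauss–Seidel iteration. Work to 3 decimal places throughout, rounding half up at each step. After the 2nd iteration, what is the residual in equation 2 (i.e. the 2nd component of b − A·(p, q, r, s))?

Iteration 1:
  p = (6 - (2)·3.000 - (-4)·-2.000 - (-3)·1.000) / (10) = -0.500
  q = (5 - (-3)·-0.500 - (-3)·-2.000 - (-4)·1.000) / (13) = 0.115
  r = (-1 - (-1)·-0.500 - (-4)·0.115 - (-1)·1.000) / (9) = -0.004
  s = (2 - (3)·-0.500 - (-3)·0.115 - (-1)·-0.004) / (8) = 0.480
Iteration 2:
  p = (6 - (2)·0.115 - (-4)·-0.004 - (-3)·0.480) / (10) = 0.719
  q = (5 - (-3)·0.719 - (-3)·-0.004 - (-4)·0.480) / (13) = 0.697
  r = (-1 - (-1)·0.719 - (-4)·0.697 - (-1)·0.480) / (9) = 0.332
  s = (2 - (3)·0.719 - (-3)·0.697 - (-1)·0.332) / (8) = 0.283
Residual b − A·x = (-0.407, 0.224, -0.198, 0.002)

0.224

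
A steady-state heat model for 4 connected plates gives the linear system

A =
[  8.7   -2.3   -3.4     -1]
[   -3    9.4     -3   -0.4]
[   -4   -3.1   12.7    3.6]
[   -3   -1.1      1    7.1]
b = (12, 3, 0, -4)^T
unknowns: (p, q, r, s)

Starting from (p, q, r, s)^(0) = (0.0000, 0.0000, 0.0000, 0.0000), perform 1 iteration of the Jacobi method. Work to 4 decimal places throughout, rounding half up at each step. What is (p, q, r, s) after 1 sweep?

Iteration 1:
  p = (12 - (-2.3)·0.0000 - (-3.4)·0.0000 - (-1)·0.0000) / (8.7) = 1.3793
  q = (3 - (-3)·0.0000 - (-3)·0.0000 - (-0.4)·0.0000) / (9.4) = 0.3191
  r = (0 - (-4)·0.0000 - (-3.1)·0.0000 - (3.6)·0.0000) / (12.7) = 0.0000
  s = (-4 - (-3)·0.0000 - (-1.1)·0.0000 - (1)·0.0000) / (7.1) = -0.5634

(1.3793, 0.3191, 0.0000, -0.5634)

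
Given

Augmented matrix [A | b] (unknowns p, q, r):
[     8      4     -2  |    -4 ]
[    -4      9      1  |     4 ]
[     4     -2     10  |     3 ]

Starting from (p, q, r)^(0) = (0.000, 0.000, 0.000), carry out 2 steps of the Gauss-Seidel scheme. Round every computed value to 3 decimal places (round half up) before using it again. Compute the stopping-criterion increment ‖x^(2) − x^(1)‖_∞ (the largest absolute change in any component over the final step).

Iteration 1:
  p = (-4 - (4)·0.000 - (-2)·0.000) / (8) = -0.500
  q = (4 - (-4)·-0.500 - (1)·0.000) / (9) = 0.222
  r = (3 - (4)·-0.500 - (-2)·0.222) / (10) = 0.544
Iteration 2:
  p = (-4 - (4)·0.222 - (-2)·0.544) / (8) = -0.475
  q = (4 - (-4)·-0.475 - (1)·0.544) / (9) = 0.173
  r = (3 - (4)·-0.475 - (-2)·0.173) / (10) = 0.525
Change: (0.025, -0.049, -0.019) → max |·| = 0.049

0.049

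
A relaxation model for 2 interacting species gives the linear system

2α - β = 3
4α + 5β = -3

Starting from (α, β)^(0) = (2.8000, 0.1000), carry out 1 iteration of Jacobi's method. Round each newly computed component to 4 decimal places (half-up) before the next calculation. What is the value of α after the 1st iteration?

1.5500

Iteration 1:
  α = (3 - (-1)·0.1000) / (2) = 1.5500
  β = (-3 - (4)·2.8000) / (5) = -2.8400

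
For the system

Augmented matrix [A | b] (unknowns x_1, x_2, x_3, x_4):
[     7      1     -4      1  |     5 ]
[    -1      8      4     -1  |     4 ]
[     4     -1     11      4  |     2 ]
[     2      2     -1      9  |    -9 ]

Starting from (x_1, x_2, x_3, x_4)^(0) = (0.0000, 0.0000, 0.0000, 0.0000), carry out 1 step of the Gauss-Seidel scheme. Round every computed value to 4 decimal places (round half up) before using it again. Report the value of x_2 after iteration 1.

Iteration 1:
  x_1 = (5 - (1)·0.0000 - (-4)·0.0000 - (1)·0.0000) / (7) = 0.7143
  x_2 = (4 - (-1)·0.7143 - (4)·0.0000 - (-1)·0.0000) / (8) = 0.5893
  x_3 = (2 - (4)·0.7143 - (-1)·0.5893 - (4)·0.0000) / (11) = -0.0244
  x_4 = (-9 - (2)·0.7143 - (2)·0.5893 - (-1)·-0.0244) / (9) = -1.2924

0.5893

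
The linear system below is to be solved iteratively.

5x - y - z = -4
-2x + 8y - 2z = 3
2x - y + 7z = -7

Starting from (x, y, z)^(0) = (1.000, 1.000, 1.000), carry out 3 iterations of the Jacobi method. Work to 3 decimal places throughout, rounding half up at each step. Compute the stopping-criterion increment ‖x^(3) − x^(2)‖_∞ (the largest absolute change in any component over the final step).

0.100

Iteration 1:
  x = (-4 - (-1)·1.000 - (-1)·1.000) / (5) = -0.400
  y = (3 - (-2)·1.000 - (-2)·1.000) / (8) = 0.875
  z = (-7 - (2)·1.000 - (-1)·1.000) / (7) = -1.143
Iteration 2:
  x = (-4 - (-1)·0.875 - (-1)·-1.143) / (5) = -0.854
  y = (3 - (-2)·-0.400 - (-2)·-1.143) / (8) = -0.011
  z = (-7 - (2)·-0.400 - (-1)·0.875) / (7) = -0.761
Iteration 3:
  x = (-4 - (-1)·-0.011 - (-1)·-0.761) / (5) = -0.954
  y = (3 - (-2)·-0.854 - (-2)·-0.761) / (8) = -0.029
  z = (-7 - (2)·-0.854 - (-1)·-0.011) / (7) = -0.758
Change: (-0.100, -0.018, 0.003) → max |·| = 0.100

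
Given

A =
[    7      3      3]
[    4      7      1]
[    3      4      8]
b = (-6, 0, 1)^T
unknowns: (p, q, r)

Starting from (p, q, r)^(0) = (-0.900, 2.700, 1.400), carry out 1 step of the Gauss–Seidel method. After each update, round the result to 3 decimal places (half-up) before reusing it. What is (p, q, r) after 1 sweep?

(-2.614, 1.294, 0.458)

Iteration 1:
  p = (-6 - (3)·2.700 - (3)·1.400) / (7) = -2.614
  q = (0 - (4)·-2.614 - (1)·1.400) / (7) = 1.294
  r = (1 - (3)·-2.614 - (4)·1.294) / (8) = 0.458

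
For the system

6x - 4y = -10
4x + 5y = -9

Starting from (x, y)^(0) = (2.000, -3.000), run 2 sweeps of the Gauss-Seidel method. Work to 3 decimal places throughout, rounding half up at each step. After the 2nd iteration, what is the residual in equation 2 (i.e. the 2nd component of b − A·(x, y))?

-0.001

Iteration 1:
  x = (-10 - (-4)·-3.000) / (6) = -3.667
  y = (-9 - (4)·-3.667) / (5) = 1.134
Iteration 2:
  x = (-10 - (-4)·1.134) / (6) = -0.911
  y = (-9 - (4)·-0.911) / (5) = -1.071
Residual b − A·x = (-8.818, -0.001)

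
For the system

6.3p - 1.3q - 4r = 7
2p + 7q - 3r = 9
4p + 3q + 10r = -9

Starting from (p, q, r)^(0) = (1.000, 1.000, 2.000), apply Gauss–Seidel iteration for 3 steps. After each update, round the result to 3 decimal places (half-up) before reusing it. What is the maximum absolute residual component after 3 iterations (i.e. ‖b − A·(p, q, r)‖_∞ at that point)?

Iteration 1:
  p = (7 - (-1.3)·1.000 - (-4)·2.000) / (6.3) = 2.587
  q = (9 - (2)·2.587 - (-3)·2.000) / (7) = 1.404
  r = (-9 - (4)·2.587 - (3)·1.404) / (10) = -2.356
Iteration 2:
  p = (7 - (-1.3)·1.404 - (-4)·-2.356) / (6.3) = -0.095
  q = (9 - (2)·-0.095 - (-3)·-2.356) / (7) = 0.303
  r = (-9 - (4)·-0.095 - (3)·0.303) / (10) = -0.953
Iteration 3:
  p = (7 - (-1.3)·0.303 - (-4)·-0.953) / (6.3) = 0.569
  q = (9 - (2)·0.569 - (-3)·-0.953) / (7) = 0.715
  r = (-9 - (4)·0.569 - (3)·0.715) / (10) = -1.342
Residual b − A·x = (-1.023, -1.169, -0.001); ∞-norm = 1.169

1.169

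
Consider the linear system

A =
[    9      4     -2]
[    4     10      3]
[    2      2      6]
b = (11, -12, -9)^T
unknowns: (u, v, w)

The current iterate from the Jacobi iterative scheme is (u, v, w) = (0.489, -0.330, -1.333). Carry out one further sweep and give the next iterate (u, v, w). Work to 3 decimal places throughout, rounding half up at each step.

One sweep:
  u = (11 - (4)·-0.330 - (-2)·-1.333) / (9) = 1.073
  v = (-12 - (4)·0.489 - (3)·-1.333) / (10) = -0.996
  w = (-9 - (2)·0.489 - (2)·-0.330) / (6) = -1.553

(1.073, -0.996, -1.553)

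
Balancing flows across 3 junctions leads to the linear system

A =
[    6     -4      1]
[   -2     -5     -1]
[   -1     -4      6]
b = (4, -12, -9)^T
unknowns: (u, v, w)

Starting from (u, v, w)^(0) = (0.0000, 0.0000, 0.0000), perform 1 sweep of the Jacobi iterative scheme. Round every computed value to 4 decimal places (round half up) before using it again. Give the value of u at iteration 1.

0.6667

Iteration 1:
  u = (4 - (-4)·0.0000 - (1)·0.0000) / (6) = 0.6667
  v = (-12 - (-2)·0.0000 - (-1)·0.0000) / (-5) = 2.4000
  w = (-9 - (-1)·0.0000 - (-4)·0.0000) / (6) = -1.5000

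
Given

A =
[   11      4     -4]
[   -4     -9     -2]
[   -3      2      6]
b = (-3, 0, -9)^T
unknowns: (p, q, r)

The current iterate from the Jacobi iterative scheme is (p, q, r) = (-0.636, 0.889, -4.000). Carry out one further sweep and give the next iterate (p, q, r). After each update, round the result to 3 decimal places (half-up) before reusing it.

One sweep:
  p = (-3 - (4)·0.889 - (-4)·-4.000) / (11) = -2.051
  q = (0 - (-4)·-0.636 - (-2)·-4.000) / (-9) = 1.172
  r = (-9 - (-3)·-0.636 - (2)·0.889) / (6) = -2.114

(-2.051, 1.172, -2.114)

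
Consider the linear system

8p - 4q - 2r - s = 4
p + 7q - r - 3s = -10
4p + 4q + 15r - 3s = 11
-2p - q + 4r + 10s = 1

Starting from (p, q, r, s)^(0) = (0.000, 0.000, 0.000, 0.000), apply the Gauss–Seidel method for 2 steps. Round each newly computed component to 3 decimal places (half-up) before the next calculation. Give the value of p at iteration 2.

Iteration 1:
  p = (4 - (-4)·0.000 - (-2)·0.000 - (-1)·0.000) / (8) = 0.500
  q = (-10 - (1)·0.500 - (-1)·0.000 - (-3)·0.000) / (7) = -1.500
  r = (11 - (4)·0.500 - (4)·-1.500 - (-3)·0.000) / (15) = 1.000
  s = (1 - (-2)·0.500 - (-1)·-1.500 - (4)·1.000) / (10) = -0.350
Iteration 2:
  p = (4 - (-4)·-1.500 - (-2)·1.000 - (-1)·-0.350) / (8) = -0.044
  q = (-10 - (1)·-0.044 - (-1)·1.000 - (-3)·-0.350) / (7) = -1.429
  r = (11 - (4)·-0.044 - (4)·-1.429 - (-3)·-0.350) / (15) = 1.056
  s = (1 - (-2)·-0.044 - (-1)·-1.429 - (4)·1.056) / (10) = -0.474

-0.044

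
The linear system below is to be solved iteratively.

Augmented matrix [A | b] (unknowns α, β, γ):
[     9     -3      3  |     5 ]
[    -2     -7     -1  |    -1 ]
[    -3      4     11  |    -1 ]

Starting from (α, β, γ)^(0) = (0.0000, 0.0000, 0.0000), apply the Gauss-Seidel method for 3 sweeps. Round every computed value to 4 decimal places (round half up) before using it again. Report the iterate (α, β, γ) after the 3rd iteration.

Iteration 1:
  α = (5 - (-3)·0.0000 - (3)·0.0000) / (9) = 0.5556
  β = (-1 - (-2)·0.5556 - (-1)·0.0000) / (-7) = -0.0159
  γ = (-1 - (-3)·0.5556 - (4)·-0.0159) / (11) = 0.0664
Iteration 2:
  α = (5 - (-3)·-0.0159 - (3)·0.0664) / (9) = 0.5281
  β = (-1 - (-2)·0.5281 - (-1)·0.0664) / (-7) = -0.0175
  γ = (-1 - (-3)·0.5281 - (4)·-0.0175) / (11) = 0.0595
Iteration 3:
  α = (5 - (-3)·-0.0175 - (3)·0.0595) / (9) = 0.5299
  β = (-1 - (-2)·0.5299 - (-1)·0.0595) / (-7) = -0.0170
  γ = (-1 - (-3)·0.5299 - (4)·-0.0170) / (11) = 0.0598

(0.5299, -0.0170, 0.0598)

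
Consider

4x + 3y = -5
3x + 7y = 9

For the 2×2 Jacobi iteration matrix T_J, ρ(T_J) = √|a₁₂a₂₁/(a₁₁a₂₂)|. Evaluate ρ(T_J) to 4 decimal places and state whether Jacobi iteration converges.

a₁₂a₂₁/(a₁₁a₂₂) = (3)·(3) / ((4)·(7)) = 0.321429
ρ = √|0.321429| = √0.321429 = 0.5669
ρ < 1, so Jacobi converges

0.5669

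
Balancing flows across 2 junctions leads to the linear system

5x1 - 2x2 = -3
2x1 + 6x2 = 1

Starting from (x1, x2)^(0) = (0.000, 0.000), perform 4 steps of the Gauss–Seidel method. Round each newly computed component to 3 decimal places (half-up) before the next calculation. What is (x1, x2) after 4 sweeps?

(-0.470, 0.323)

Iteration 1:
  x1 = (-3 - (-2)·0.000) / (5) = -0.600
  x2 = (1 - (2)·-0.600) / (6) = 0.367
Iteration 2:
  x1 = (-3 - (-2)·0.367) / (5) = -0.453
  x2 = (1 - (2)·-0.453) / (6) = 0.318
Iteration 3:
  x1 = (-3 - (-2)·0.318) / (5) = -0.473
  x2 = (1 - (2)·-0.473) / (6) = 0.324
Iteration 4:
  x1 = (-3 - (-2)·0.324) / (5) = -0.470
  x2 = (1 - (2)·-0.470) / (6) = 0.323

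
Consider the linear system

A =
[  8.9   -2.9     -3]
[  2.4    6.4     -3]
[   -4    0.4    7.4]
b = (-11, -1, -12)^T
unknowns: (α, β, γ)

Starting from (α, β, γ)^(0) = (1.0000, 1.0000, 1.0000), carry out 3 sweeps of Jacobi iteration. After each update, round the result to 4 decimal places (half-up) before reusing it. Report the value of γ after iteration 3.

Iteration 1:
  α = (-11 - (-2.9)·1.0000 - (-3)·1.0000) / (8.9) = -0.5730
  β = (-1 - (2.4)·1.0000 - (-3)·1.0000) / (6.4) = -0.0625
  γ = (-12 - (-4)·1.0000 - (0.4)·1.0000) / (7.4) = -1.1351
Iteration 2:
  α = (-11 - (-2.9)·-0.0625 - (-3)·-1.1351) / (8.9) = -1.6389
  β = (-1 - (2.4)·-0.5730 - (-3)·-1.1351) / (6.4) = -0.4735
  γ = (-12 - (-4)·-0.5730 - (0.4)·-0.0625) / (7.4) = -1.9280
Iteration 3:
  α = (-11 - (-2.9)·-0.4735 - (-3)·-1.9280) / (8.9) = -2.0401
  β = (-1 - (2.4)·-1.6389 - (-3)·-1.9280) / (6.4) = -0.4454
  γ = (-12 - (-4)·-1.6389 - (0.4)·-0.4735) / (7.4) = -2.4819

-2.4819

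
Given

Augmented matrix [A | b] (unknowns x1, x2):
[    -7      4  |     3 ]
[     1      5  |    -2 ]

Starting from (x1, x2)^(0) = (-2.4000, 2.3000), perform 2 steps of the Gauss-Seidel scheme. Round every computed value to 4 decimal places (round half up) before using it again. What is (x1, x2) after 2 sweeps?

(-0.7583, -0.2483)

Iteration 1:
  x1 = (3 - (4)·2.3000) / (-7) = 0.8857
  x2 = (-2 - (1)·0.8857) / (5) = -0.5771
Iteration 2:
  x1 = (3 - (4)·-0.5771) / (-7) = -0.7583
  x2 = (-2 - (1)·-0.7583) / (5) = -0.2483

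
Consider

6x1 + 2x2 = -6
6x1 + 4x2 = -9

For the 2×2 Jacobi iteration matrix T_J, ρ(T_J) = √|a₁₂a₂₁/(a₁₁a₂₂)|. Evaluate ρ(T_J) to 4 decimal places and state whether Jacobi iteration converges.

a₁₂a₂₁/(a₁₁a₂₂) = (2)·(6) / ((6)·(4)) = 0.500000
ρ = √|0.500000| = √0.500000 = 0.7071
ρ < 1, so Jacobi converges

0.7071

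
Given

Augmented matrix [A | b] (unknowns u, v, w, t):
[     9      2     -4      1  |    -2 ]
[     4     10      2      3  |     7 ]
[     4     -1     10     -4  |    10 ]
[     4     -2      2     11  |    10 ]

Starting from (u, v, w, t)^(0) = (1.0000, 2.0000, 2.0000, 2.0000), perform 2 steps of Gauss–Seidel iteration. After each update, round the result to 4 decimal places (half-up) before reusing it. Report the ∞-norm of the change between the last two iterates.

Iteration 1:
  u = (-2 - (2)·2.0000 - (-4)·2.0000 - (1)·2.0000) / (9) = 0.0000
  v = (7 - (4)·0.0000 - (2)·2.0000 - (3)·2.0000) / (10) = -0.3000
  w = (10 - (4)·0.0000 - (-1)·-0.3000 - (-4)·2.0000) / (10) = 1.7700
  t = (10 - (4)·0.0000 - (-2)·-0.3000 - (2)·1.7700) / (11) = 0.5327
Iteration 2:
  u = (-2 - (2)·-0.3000 - (-4)·1.7700 - (1)·0.5327) / (9) = 0.5719
  v = (7 - (4)·0.5719 - (2)·1.7700 - (3)·0.5327) / (10) = -0.0426
  w = (10 - (4)·0.5719 - (-1)·-0.0426 - (-4)·0.5327) / (10) = 0.9801
  t = (10 - (4)·0.5719 - (-2)·-0.0426 - (2)·0.9801) / (11) = 0.5152
Change: (0.5719, 0.2574, -0.7899, -0.0175) → max |·| = 0.7899

0.7899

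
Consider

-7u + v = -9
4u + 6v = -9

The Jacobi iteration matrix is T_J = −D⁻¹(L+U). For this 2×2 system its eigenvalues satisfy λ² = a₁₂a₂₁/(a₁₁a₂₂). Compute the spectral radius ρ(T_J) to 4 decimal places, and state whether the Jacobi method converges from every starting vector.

0.3086

a₁₂a₂₁/(a₁₁a₂₂) = (1)·(4) / ((-7)·(6)) = -0.095238
ρ = √|-0.095238| = √0.095238 = 0.3086
ρ < 1, so Jacobi converges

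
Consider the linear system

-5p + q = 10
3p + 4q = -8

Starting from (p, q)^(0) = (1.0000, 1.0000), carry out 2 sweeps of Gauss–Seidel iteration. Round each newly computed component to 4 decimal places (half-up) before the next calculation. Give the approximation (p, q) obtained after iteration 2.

(-2.1300, -0.4025)

Iteration 1:
  p = (10 - (1)·1.0000) / (-5) = -1.8000
  q = (-8 - (3)·-1.8000) / (4) = -0.6500
Iteration 2:
  p = (10 - (1)·-0.6500) / (-5) = -2.1300
  q = (-8 - (3)·-2.1300) / (4) = -0.4025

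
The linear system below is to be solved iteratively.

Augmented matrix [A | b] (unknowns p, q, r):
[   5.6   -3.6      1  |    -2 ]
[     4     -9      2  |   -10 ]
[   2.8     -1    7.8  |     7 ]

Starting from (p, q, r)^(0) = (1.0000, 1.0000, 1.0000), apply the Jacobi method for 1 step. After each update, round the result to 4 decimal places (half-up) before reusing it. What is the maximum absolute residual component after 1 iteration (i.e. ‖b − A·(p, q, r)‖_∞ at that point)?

Iteration 1:
  p = (-2 - (-3.6)·1.0000 - (1)·1.0000) / (5.6) = 0.1071
  q = (-10 - (4)·1.0000 - (2)·1.0000) / (-9) = 1.7778
  r = (7 - (2.8)·1.0000 - (-1)·1.0000) / (7.8) = 0.6667
Residual b − A·x = (3.1336, 4.2384, 3.2777); ∞-norm = 4.2384

4.2384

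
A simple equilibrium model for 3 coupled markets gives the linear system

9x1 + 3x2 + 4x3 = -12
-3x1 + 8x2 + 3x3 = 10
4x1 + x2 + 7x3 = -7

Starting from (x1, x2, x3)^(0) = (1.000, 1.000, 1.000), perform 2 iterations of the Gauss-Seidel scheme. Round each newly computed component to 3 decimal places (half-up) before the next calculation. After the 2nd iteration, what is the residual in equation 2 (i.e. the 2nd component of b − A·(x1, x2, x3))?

Iteration 1:
  x1 = (-12 - (3)·1.000 - (4)·1.000) / (9) = -2.111
  x2 = (10 - (-3)·-2.111 - (3)·1.000) / (8) = 0.083
  x3 = (-7 - (4)·-2.111 - (1)·0.083) / (7) = 0.194
Iteration 2:
  x1 = (-12 - (3)·0.083 - (4)·0.194) / (9) = -1.447
  x2 = (10 - (-3)·-1.447 - (3)·0.194) / (8) = 0.635
  x3 = (-7 - (4)·-1.447 - (1)·0.635) / (7) = -0.264
Residual b − A·x = (0.174, 1.371, 0.001)

1.371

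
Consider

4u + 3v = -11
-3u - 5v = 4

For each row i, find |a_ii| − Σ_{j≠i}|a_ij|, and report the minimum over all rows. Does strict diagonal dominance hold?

row 1: |4| − (3) = 1
row 2: |-5| − (3) = 2
minimum over rows = 1 → strictly diagonally dominant (convergence guaranteed)

1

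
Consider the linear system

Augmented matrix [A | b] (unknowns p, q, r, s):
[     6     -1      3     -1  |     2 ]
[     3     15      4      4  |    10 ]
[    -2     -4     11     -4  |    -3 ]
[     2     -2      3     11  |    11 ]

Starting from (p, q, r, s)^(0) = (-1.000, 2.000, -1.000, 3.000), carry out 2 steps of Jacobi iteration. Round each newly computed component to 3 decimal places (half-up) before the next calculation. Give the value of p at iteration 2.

0.010

Iteration 1:
  p = (2 - (-1)·2.000 - (3)·-1.000 - (-1)·3.000) / (6) = 1.667
  q = (10 - (3)·-1.000 - (4)·-1.000 - (4)·3.000) / (15) = 0.333
  r = (-3 - (-2)·-1.000 - (-4)·2.000 - (-4)·3.000) / (11) = 1.364
  s = (11 - (2)·-1.000 - (-2)·2.000 - (3)·-1.000) / (11) = 1.818
Iteration 2:
  p = (2 - (-1)·0.333 - (3)·1.364 - (-1)·1.818) / (6) = 0.010
  q = (10 - (3)·1.667 - (4)·1.364 - (4)·1.818) / (15) = -0.515
  r = (-3 - (-2)·1.667 - (-4)·0.333 - (-4)·1.818) / (11) = 0.813
  s = (11 - (2)·1.667 - (-2)·0.333 - (3)·1.364) / (11) = 0.385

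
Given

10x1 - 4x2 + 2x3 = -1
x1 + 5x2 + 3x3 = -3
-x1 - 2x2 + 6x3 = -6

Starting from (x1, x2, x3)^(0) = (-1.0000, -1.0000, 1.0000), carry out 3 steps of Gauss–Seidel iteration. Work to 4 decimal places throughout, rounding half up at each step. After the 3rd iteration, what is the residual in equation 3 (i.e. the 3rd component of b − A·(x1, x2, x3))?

Iteration 1:
  x1 = (-1 - (-4)·-1.0000 - (2)·1.0000) / (10) = -0.7000
  x2 = (-3 - (1)·-0.7000 - (3)·1.0000) / (5) = -1.0600
  x3 = (-6 - (-1)·-0.7000 - (-2)·-1.0600) / (6) = -1.4700
Iteration 2:
  x1 = (-1 - (-4)·-1.0600 - (2)·-1.4700) / (10) = -0.2300
  x2 = (-3 - (1)·-0.2300 - (3)·-1.4700) / (5) = 0.3280
  x3 = (-6 - (-1)·-0.2300 - (-2)·0.3280) / (6) = -0.9290
Iteration 3:
  x1 = (-1 - (-4)·0.3280 - (2)·-0.9290) / (10) = 0.2170
  x2 = (-3 - (1)·0.2170 - (3)·-0.9290) / (5) = -0.0860
  x3 = (-6 - (-1)·0.2170 - (-2)·-0.0860) / (6) = -0.9925
Residual b − A·x = (-1.5290, 0.1905, 0.0000)

0.0000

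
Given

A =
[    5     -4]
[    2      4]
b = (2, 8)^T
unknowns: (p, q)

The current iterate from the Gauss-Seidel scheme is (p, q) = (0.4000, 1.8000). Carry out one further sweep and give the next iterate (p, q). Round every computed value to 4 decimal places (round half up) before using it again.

One sweep:
  p = (2 - (-4)·1.8000) / (5) = 1.8400
  q = (8 - (2)·1.8400) / (4) = 1.0800

(1.8400, 1.0800)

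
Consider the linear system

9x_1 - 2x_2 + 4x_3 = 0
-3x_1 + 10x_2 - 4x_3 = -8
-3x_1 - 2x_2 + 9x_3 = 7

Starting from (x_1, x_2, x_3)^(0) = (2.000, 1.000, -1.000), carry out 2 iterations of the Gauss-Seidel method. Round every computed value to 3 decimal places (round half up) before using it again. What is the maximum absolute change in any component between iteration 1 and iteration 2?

1.235

Iteration 1:
  x_1 = (0 - (-2)·1.000 - (4)·-1.000) / (9) = 0.667
  x_2 = (-8 - (-3)·0.667 - (-4)·-1.000) / (10) = -1.000
  x_3 = (7 - (-3)·0.667 - (-2)·-1.000) / (9) = 0.778
Iteration 2:
  x_1 = (0 - (-2)·-1.000 - (4)·0.778) / (9) = -0.568
  x_2 = (-8 - (-3)·-0.568 - (-4)·0.778) / (10) = -0.659
  x_3 = (7 - (-3)·-0.568 - (-2)·-0.659) / (9) = 0.442
Change: (-1.235, 0.341, -0.336) → max |·| = 1.235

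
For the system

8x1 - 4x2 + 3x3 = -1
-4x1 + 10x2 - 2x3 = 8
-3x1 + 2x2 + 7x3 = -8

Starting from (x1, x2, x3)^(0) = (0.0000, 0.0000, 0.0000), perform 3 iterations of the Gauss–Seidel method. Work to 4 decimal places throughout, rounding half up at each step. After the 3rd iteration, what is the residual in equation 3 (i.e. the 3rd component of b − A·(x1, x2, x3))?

Iteration 1:
  x1 = (-1 - (-4)·0.0000 - (3)·0.0000) / (8) = -0.1250
  x2 = (8 - (-4)·-0.1250 - (-2)·0.0000) / (10) = 0.7500
  x3 = (-8 - (-3)·-0.1250 - (2)·0.7500) / (7) = -1.4107
Iteration 2:
  x1 = (-1 - (-4)·0.7500 - (3)·-1.4107) / (8) = 0.7790
  x2 = (8 - (-4)·0.7790 - (-2)·-1.4107) / (10) = 0.8295
  x3 = (-8 - (-3)·0.7790 - (2)·0.8295) / (7) = -1.0460
Iteration 3:
  x1 = (-1 - (-4)·0.8295 - (3)·-1.0460) / (8) = 0.6820
  x2 = (8 - (-4)·0.6820 - (-2)·-1.0460) / (10) = 0.8636
  x3 = (-8 - (-3)·0.6820 - (2)·0.8636) / (7) = -1.0973
Residual b − A·x = (0.2903, -0.1026, -0.0001)

-0.0001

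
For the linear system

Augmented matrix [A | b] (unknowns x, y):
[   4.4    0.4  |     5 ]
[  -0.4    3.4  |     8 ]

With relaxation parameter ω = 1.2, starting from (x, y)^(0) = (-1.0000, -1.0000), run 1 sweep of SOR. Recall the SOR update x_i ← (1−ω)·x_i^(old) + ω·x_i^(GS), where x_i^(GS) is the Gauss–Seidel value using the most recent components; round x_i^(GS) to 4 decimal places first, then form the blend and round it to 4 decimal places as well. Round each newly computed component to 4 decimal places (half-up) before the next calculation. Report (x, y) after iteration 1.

Iteration 1:
  x: GS value = (5 - (0.4)·-1.0000) / (4.4) = 1.2273;  x ← (1−ω)·-1.0000 + ω·1.2273 = 1.6728
  y: GS value = (8 - (-0.4)·1.6728) / (3.4) = 2.5497;  y ← (1−ω)·-1.0000 + ω·2.5497 = 3.2596

(1.6728, 3.2596)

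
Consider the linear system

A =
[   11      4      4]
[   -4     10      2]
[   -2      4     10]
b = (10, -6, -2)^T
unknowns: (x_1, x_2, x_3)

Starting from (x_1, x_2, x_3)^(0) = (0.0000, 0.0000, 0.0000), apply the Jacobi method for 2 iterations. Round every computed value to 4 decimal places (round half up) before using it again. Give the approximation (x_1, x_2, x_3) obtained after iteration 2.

Iteration 1:
  x_1 = (10 - (4)·0.0000 - (4)·0.0000) / (11) = 0.9091
  x_2 = (-6 - (-4)·0.0000 - (2)·0.0000) / (10) = -0.6000
  x_3 = (-2 - (-2)·0.0000 - (4)·0.0000) / (10) = -0.2000
Iteration 2:
  x_1 = (10 - (4)·-0.6000 - (4)·-0.2000) / (11) = 1.2000
  x_2 = (-6 - (-4)·0.9091 - (2)·-0.2000) / (10) = -0.1964
  x_3 = (-2 - (-2)·0.9091 - (4)·-0.6000) / (10) = 0.2218

(1.2000, -0.1964, 0.2218)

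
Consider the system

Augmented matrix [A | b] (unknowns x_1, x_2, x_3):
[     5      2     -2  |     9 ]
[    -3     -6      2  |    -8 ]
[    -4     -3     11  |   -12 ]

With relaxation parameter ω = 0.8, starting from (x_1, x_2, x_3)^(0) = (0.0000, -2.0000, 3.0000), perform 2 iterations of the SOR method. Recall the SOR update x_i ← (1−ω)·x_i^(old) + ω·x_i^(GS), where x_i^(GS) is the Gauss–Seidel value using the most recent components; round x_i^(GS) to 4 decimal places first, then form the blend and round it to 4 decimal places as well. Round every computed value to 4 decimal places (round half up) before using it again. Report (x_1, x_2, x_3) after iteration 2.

Iteration 1:
  x_1: GS value = (9 - (2)·-2.0000 - (-2)·3.0000) / (5) = 3.8000;  x_1 ← (1−ω)·0.0000 + ω·3.8000 = 3.0400
  x_2: GS value = (-8 - (-3)·3.0400 - (2)·3.0000) / (-6) = 0.8133;  x_2 ← (1−ω)·-2.0000 + ω·0.8133 = 0.2506
  x_3: GS value = (-12 - (-4)·3.0400 - (-3)·0.2506) / (11) = 0.0829;  x_3 ← (1−ω)·3.0000 + ω·0.0829 = 0.6663
Iteration 2:
  x_1: GS value = (9 - (2)·0.2506 - (-2)·0.6663) / (5) = 1.9663;  x_1 ← (1−ω)·3.0400 + ω·1.9663 = 2.1810
  x_2: GS value = (-8 - (-3)·2.1810 - (2)·0.6663) / (-6) = 0.4649;  x_2 ← (1−ω)·0.2506 + ω·0.4649 = 0.4220
  x_3: GS value = (-12 - (-4)·2.1810 - (-3)·0.4220) / (11) = -0.1827;  x_3 ← (1−ω)·0.6663 + ω·-0.1827 = -0.0129

(2.1810, 0.4220, -0.0129)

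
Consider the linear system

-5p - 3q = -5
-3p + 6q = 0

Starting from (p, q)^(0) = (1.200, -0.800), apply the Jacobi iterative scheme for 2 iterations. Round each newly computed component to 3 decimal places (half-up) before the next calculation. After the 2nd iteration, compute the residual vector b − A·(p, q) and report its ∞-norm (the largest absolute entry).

Iteration 1:
  p = (-5 - (-3)·-0.800) / (-5) = 1.480
  q = (0 - (-3)·1.200) / (6) = 0.600
Iteration 2:
  p = (-5 - (-3)·0.600) / (-5) = 0.640
  q = (0 - (-3)·1.480) / (6) = 0.740
Residual b − A·x = (0.420, -2.520); ∞-norm = 2.520

2.520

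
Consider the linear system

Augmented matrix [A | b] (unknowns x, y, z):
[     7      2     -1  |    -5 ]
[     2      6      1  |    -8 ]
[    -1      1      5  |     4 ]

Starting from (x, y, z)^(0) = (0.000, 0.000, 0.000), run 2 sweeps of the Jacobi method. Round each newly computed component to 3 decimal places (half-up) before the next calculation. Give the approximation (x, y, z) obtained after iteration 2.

Iteration 1:
  x = (-5 - (2)·0.000 - (-1)·0.000) / (7) = -0.714
  y = (-8 - (2)·0.000 - (1)·0.000) / (6) = -1.333
  z = (4 - (-1)·0.000 - (1)·0.000) / (5) = 0.800
Iteration 2:
  x = (-5 - (2)·-1.333 - (-1)·0.800) / (7) = -0.219
  y = (-8 - (2)·-0.714 - (1)·0.800) / (6) = -1.229
  z = (4 - (-1)·-0.714 - (1)·-1.333) / (5) = 0.924

(-0.219, -1.229, 0.924)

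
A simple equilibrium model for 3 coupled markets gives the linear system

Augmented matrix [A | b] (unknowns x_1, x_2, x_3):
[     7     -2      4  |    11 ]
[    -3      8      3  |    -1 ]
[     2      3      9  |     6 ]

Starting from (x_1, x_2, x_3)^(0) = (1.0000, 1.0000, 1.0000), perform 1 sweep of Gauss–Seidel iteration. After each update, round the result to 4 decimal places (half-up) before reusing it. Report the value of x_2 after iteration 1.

Iteration 1:
  x_1 = (11 - (-2)·1.0000 - (4)·1.0000) / (7) = 1.2857
  x_2 = (-1 - (-3)·1.2857 - (3)·1.0000) / (8) = -0.0179
  x_3 = (6 - (2)·1.2857 - (3)·-0.0179) / (9) = 0.3869

-0.0179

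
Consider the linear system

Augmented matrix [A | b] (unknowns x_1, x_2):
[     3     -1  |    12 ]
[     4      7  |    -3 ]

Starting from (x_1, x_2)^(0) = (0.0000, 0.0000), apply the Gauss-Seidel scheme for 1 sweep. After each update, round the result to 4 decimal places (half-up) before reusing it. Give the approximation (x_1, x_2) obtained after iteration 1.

Iteration 1:
  x_1 = (12 - (-1)·0.0000) / (3) = 4.0000
  x_2 = (-3 - (4)·4.0000) / (7) = -2.7143

(4.0000, -2.7143)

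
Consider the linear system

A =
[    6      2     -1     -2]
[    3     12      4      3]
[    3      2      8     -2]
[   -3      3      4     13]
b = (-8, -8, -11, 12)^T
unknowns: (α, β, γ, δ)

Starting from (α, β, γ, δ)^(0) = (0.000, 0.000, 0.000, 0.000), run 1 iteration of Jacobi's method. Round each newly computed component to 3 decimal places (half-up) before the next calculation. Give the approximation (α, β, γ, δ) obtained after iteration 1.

Iteration 1:
  α = (-8 - (2)·0.000 - (-1)·0.000 - (-2)·0.000) / (6) = -1.333
  β = (-8 - (3)·0.000 - (4)·0.000 - (3)·0.000) / (12) = -0.667
  γ = (-11 - (3)·0.000 - (2)·0.000 - (-2)·0.000) / (8) = -1.375
  δ = (12 - (-3)·0.000 - (3)·0.000 - (4)·0.000) / (13) = 0.923

(-1.333, -0.667, -1.375, 0.923)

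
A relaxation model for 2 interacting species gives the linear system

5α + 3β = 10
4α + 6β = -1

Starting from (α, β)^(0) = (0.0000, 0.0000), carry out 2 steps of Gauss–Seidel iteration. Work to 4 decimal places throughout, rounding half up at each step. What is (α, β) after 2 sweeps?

(2.9000, -2.1000)

Iteration 1:
  α = (10 - (3)·0.0000) / (5) = 2.0000
  β = (-1 - (4)·2.0000) / (6) = -1.5000
Iteration 2:
  α = (10 - (3)·-1.5000) / (5) = 2.9000
  β = (-1 - (4)·2.9000) / (6) = -2.1000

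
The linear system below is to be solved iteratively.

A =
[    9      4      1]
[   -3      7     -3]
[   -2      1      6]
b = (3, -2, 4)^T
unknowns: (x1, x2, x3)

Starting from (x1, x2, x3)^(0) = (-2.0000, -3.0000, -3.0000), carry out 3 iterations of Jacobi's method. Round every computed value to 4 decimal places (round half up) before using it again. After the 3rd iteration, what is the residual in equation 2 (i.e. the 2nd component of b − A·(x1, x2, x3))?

-6.9483

Iteration 1:
  x1 = (3 - (4)·-3.0000 - (1)·-3.0000) / (9) = 2.0000
  x2 = (-2 - (-3)·-2.0000 - (-3)·-3.0000) / (7) = -2.4286
  x3 = (4 - (-2)·-2.0000 - (1)·-3.0000) / (6) = 0.5000
Iteration 2:
  x1 = (3 - (4)·-2.4286 - (1)·0.5000) / (9) = 1.3572
  x2 = (-2 - (-3)·2.0000 - (-3)·0.5000) / (7) = 0.7857
  x3 = (4 - (-2)·2.0000 - (1)·-2.4286) / (6) = 1.7381
Iteration 3:
  x1 = (3 - (4)·0.7857 - (1)·1.7381) / (9) = -0.2090
  x2 = (-2 - (-3)·1.3572 - (-3)·1.7381) / (7) = 1.0408
  x3 = (4 - (-2)·1.3572 - (1)·0.7857) / (6) = 0.9881
Residual b − A·x = (-0.2703, -6.9483, -3.3874)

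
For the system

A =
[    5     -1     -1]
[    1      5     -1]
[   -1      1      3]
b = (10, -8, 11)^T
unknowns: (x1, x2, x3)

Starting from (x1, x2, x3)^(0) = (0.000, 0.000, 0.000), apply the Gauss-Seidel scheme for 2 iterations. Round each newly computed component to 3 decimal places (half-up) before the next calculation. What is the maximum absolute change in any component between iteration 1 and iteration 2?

Iteration 1:
  x1 = (10 - (-1)·0.000 - (-1)·0.000) / (5) = 2.000
  x2 = (-8 - (1)·2.000 - (-1)·0.000) / (5) = -2.000
  x3 = (11 - (-1)·2.000 - (1)·-2.000) / (3) = 5.000
Iteration 2:
  x1 = (10 - (-1)·-2.000 - (-1)·5.000) / (5) = 2.600
  x2 = (-8 - (1)·2.600 - (-1)·5.000) / (5) = -1.120
  x3 = (11 - (-1)·2.600 - (1)·-1.120) / (3) = 4.907
Change: (0.600, 0.880, -0.093) → max |·| = 0.880

0.880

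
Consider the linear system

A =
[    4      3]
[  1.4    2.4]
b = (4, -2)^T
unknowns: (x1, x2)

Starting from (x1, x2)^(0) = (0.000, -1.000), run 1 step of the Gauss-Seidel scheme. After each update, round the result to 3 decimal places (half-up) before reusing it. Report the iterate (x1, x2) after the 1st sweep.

(1.750, -1.854)

Iteration 1:
  x1 = (4 - (3)·-1.000) / (4) = 1.750
  x2 = (-2 - (1.4)·1.750) / (2.4) = -1.854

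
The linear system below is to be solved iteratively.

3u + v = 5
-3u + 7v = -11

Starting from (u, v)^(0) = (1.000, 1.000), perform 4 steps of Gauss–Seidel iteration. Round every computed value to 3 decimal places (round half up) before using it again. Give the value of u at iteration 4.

Iteration 1:
  u = (5 - (1)·1.000) / (3) = 1.333
  v = (-11 - (-3)·1.333) / (7) = -1.000
Iteration 2:
  u = (5 - (1)·-1.000) / (3) = 2.000
  v = (-11 - (-3)·2.000) / (7) = -0.714
Iteration 3:
  u = (5 - (1)·-0.714) / (3) = 1.905
  v = (-11 - (-3)·1.905) / (7) = -0.755
Iteration 4:
  u = (5 - (1)·-0.755) / (3) = 1.918
  v = (-11 - (-3)·1.918) / (7) = -0.749

1.918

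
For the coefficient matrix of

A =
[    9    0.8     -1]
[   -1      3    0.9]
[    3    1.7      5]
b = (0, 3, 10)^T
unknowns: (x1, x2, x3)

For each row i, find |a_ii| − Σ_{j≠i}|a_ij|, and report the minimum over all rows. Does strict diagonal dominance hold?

row 1: |9| − (0.8+1) = 7.2
row 2: |3| − (1+0.9) = 1.1
row 3: |5| − (3+1.7) = 0.3
minimum over rows = 0.3 → strictly diagonally dominant (convergence guaranteed)

0.3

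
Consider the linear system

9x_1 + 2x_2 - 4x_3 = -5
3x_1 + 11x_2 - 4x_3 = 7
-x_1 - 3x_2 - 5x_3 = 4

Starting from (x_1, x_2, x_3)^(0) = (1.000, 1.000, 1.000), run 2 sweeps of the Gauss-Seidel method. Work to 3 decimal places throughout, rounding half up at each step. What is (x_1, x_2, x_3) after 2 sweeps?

(-1.415, 0.518, -0.828)

Iteration 1:
  x_1 = (-5 - (2)·1.000 - (-4)·1.000) / (9) = -0.333
  x_2 = (7 - (3)·-0.333 - (-4)·1.000) / (11) = 1.091
  x_3 = (4 - (-1)·-0.333 - (-3)·1.091) / (-5) = -1.388
Iteration 2:
  x_1 = (-5 - (2)·1.091 - (-4)·-1.388) / (9) = -1.415
  x_2 = (7 - (3)·-1.415 - (-4)·-1.388) / (11) = 0.518
  x_3 = (4 - (-1)·-1.415 - (-3)·0.518) / (-5) = -0.828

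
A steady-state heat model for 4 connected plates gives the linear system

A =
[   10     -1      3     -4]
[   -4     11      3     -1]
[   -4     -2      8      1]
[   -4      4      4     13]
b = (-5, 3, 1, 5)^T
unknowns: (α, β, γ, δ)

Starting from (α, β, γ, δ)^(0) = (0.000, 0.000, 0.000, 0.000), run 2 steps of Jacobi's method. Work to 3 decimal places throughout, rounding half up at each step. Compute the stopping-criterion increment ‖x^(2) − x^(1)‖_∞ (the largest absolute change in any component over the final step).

0.277

Iteration 1:
  α = (-5 - (-1)·0.000 - (3)·0.000 - (-4)·0.000) / (10) = -0.500
  β = (3 - (-4)·0.000 - (3)·0.000 - (-1)·0.000) / (11) = 0.273
  γ = (1 - (-4)·0.000 - (-2)·0.000 - (1)·0.000) / (8) = 0.125
  δ = (5 - (-4)·0.000 - (4)·0.000 - (4)·0.000) / (13) = 0.385
Iteration 2:
  α = (-5 - (-1)·0.273 - (3)·0.125 - (-4)·0.385) / (10) = -0.356
  β = (3 - (-4)·-0.500 - (3)·0.125 - (-1)·0.385) / (11) = 0.092
  γ = (1 - (-4)·-0.500 - (-2)·0.273 - (1)·0.385) / (8) = -0.105
  δ = (5 - (-4)·-0.500 - (4)·0.273 - (4)·0.125) / (13) = 0.108
Change: (0.144, -0.181, -0.230, -0.277) → max |·| = 0.277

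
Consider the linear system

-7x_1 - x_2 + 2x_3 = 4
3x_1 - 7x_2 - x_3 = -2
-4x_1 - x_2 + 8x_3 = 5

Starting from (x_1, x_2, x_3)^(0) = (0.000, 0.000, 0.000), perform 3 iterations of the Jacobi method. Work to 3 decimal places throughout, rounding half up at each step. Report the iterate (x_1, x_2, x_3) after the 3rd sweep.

(-0.457, 0.046, 0.402)

Iteration 1:
  x_1 = (4 - (-1)·0.000 - (2)·0.000) / (-7) = -0.571
  x_2 = (-2 - (3)·0.000 - (-1)·0.000) / (-7) = 0.286
  x_3 = (5 - (-4)·0.000 - (-1)·0.000) / (8) = 0.625
Iteration 2:
  x_1 = (4 - (-1)·0.286 - (2)·0.625) / (-7) = -0.434
  x_2 = (-2 - (3)·-0.571 - (-1)·0.625) / (-7) = -0.048
  x_3 = (5 - (-4)·-0.571 - (-1)·0.286) / (8) = 0.375
Iteration 3:
  x_1 = (4 - (-1)·-0.048 - (2)·0.375) / (-7) = -0.457
  x_2 = (-2 - (3)·-0.434 - (-1)·0.375) / (-7) = 0.046
  x_3 = (5 - (-4)·-0.434 - (-1)·-0.048) / (8) = 0.402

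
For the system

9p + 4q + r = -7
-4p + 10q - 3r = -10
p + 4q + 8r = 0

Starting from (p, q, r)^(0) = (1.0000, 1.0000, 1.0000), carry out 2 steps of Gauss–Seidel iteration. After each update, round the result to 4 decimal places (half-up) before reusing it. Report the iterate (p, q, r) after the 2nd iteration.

Iteration 1:
  p = (-7 - (4)·1.0000 - (1)·1.0000) / (9) = -1.3333
  q = (-10 - (-4)·-1.3333 - (-3)·1.0000) / (10) = -1.2333
  r = (0 - (1)·-1.3333 - (4)·-1.2333) / (8) = 0.7833
Iteration 2:
  p = (-7 - (4)·-1.2333 - (1)·0.7833) / (9) = -0.3167
  q = (-10 - (-4)·-0.3167 - (-3)·0.7833) / (10) = -0.8917
  r = (0 - (1)·-0.3167 - (4)·-0.8917) / (8) = 0.4854

(-0.3167, -0.8917, 0.4854)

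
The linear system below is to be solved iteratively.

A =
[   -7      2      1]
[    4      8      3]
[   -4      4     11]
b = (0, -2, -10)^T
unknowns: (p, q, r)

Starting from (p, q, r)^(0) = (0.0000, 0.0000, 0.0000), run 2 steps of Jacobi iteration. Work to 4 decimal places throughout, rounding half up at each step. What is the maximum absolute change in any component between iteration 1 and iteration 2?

0.3409

Iteration 1:
  p = (0 - (2)·0.0000 - (1)·0.0000) / (-7) = 0.0000
  q = (-2 - (4)·0.0000 - (3)·0.0000) / (8) = -0.2500
  r = (-10 - (-4)·0.0000 - (4)·0.0000) / (11) = -0.9091
Iteration 2:
  p = (0 - (2)·-0.2500 - (1)·-0.9091) / (-7) = -0.2013
  q = (-2 - (4)·0.0000 - (3)·-0.9091) / (8) = 0.0909
  r = (-10 - (-4)·0.0000 - (4)·-0.2500) / (11) = -0.8182
Change: (-0.2013, 0.3409, 0.0909) → max |·| = 0.3409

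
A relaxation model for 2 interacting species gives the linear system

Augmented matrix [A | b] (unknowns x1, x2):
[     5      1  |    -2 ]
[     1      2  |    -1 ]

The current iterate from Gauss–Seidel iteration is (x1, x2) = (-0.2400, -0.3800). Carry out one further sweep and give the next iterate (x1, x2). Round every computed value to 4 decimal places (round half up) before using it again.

(-0.3240, -0.3380)

One sweep:
  x1 = (-2 - (1)·-0.3800) / (5) = -0.3240
  x2 = (-1 - (1)·-0.3240) / (2) = -0.3380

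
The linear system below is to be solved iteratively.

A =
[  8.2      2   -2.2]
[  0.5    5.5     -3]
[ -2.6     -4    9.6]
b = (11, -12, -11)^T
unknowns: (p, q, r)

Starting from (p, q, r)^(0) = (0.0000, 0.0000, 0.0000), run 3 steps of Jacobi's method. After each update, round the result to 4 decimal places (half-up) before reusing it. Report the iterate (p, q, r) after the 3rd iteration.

(1.6020, -3.2469, -1.9420)

Iteration 1:
  p = (11 - (2)·0.0000 - (-2.2)·0.0000) / (8.2) = 1.3415
  q = (-12 - (0.5)·0.0000 - (-3)·0.0000) / (5.5) = -2.1818
  r = (-11 - (-2.6)·0.0000 - (-4)·0.0000) / (9.6) = -1.1458
Iteration 2:
  p = (11 - (2)·-2.1818 - (-2.2)·-1.1458) / (8.2) = 1.5662
  q = (-12 - (0.5)·1.3415 - (-3)·-1.1458) / (5.5) = -2.9288
  r = (-11 - (-2.6)·1.3415 - (-4)·-2.1818) / (9.6) = -1.6916
Iteration 3:
  p = (11 - (2)·-2.9288 - (-2.2)·-1.6916) / (8.2) = 1.6020
  q = (-12 - (0.5)·1.5662 - (-3)·-1.6916) / (5.5) = -3.2469
  r = (-11 - (-2.6)·1.5662 - (-4)·-2.9288) / (9.6) = -1.9420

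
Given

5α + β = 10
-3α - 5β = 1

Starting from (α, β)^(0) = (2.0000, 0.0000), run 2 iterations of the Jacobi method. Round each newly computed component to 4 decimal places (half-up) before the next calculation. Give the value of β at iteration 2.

-1.4000

Iteration 1:
  α = (10 - (1)·0.0000) / (5) = 2.0000
  β = (1 - (-3)·2.0000) / (-5) = -1.4000
Iteration 2:
  α = (10 - (1)·-1.4000) / (5) = 2.2800
  β = (1 - (-3)·2.0000) / (-5) = -1.4000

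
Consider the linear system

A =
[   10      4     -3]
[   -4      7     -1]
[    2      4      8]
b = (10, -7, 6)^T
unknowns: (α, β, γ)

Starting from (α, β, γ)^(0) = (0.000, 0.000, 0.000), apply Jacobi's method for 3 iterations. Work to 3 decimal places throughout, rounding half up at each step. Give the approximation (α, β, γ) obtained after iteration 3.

Iteration 1:
  α = (10 - (4)·0.000 - (-3)·0.000) / (10) = 1.000
  β = (-7 - (-4)·0.000 - (-1)·0.000) / (7) = -1.000
  γ = (6 - (2)·0.000 - (4)·0.000) / (8) = 0.750
Iteration 2:
  α = (10 - (4)·-1.000 - (-3)·0.750) / (10) = 1.625
  β = (-7 - (-4)·1.000 - (-1)·0.750) / (7) = -0.321
  γ = (6 - (2)·1.000 - (4)·-1.000) / (8) = 1.000
Iteration 3:
  α = (10 - (4)·-0.321 - (-3)·1.000) / (10) = 1.428
  β = (-7 - (-4)·1.625 - (-1)·1.000) / (7) = 0.071
  γ = (6 - (2)·1.625 - (4)·-0.321) / (8) = 0.504

(1.428, 0.071, 0.504)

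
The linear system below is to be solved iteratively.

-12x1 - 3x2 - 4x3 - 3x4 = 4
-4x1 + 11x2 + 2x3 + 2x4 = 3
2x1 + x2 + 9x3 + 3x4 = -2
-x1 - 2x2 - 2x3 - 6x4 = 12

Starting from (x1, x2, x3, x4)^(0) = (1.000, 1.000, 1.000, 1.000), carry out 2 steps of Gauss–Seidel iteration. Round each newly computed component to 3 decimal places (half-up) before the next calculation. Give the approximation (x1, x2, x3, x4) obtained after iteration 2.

Iteration 1:
  x1 = (4 - (-3)·1.000 - (-4)·1.000 - (-3)·1.000) / (-12) = -1.167
  x2 = (3 - (-4)·-1.167 - (2)·1.000 - (2)·1.000) / (11) = -0.515
  x3 = (-2 - (2)·-1.167 - (1)·-0.515 - (3)·1.000) / (9) = -0.239
  x4 = (12 - (-1)·-1.167 - (-2)·-0.515 - (-2)·-0.239) / (-6) = -1.554
Iteration 2:
  x1 = (4 - (-3)·-0.515 - (-4)·-0.239 - (-3)·-1.554) / (-12) = 0.264
  x2 = (3 - (-4)·0.264 - (2)·-0.239 - (2)·-1.554) / (11) = 0.695
  x3 = (-2 - (2)·0.264 - (1)·0.695 - (3)·-1.554) / (9) = 0.160
  x4 = (12 - (-1)·0.264 - (-2)·0.695 - (-2)·0.160) / (-6) = -2.329

(0.264, 0.695, 0.160, -2.329)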